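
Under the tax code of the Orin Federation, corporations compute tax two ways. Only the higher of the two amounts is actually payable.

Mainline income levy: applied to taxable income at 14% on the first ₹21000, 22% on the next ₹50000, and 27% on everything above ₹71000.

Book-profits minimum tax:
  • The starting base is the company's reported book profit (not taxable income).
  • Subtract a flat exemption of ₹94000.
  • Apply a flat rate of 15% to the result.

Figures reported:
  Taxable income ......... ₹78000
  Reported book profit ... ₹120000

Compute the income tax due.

Book-profits minimum tax:
  Base (reported book profit): ₹120000
  Less exemption ₹94000 → base ₹26000
  ₹26000 × 15% = ₹3900

Mainline income levy:
  ₹21000 × 14% = ₹2940
  ₹50000 × 22% = ₹11000
  ₹7000 × 27% = ₹1890
  → ₹15830

₹15830 > ₹3900, so the mainline income levy governs.

₹15830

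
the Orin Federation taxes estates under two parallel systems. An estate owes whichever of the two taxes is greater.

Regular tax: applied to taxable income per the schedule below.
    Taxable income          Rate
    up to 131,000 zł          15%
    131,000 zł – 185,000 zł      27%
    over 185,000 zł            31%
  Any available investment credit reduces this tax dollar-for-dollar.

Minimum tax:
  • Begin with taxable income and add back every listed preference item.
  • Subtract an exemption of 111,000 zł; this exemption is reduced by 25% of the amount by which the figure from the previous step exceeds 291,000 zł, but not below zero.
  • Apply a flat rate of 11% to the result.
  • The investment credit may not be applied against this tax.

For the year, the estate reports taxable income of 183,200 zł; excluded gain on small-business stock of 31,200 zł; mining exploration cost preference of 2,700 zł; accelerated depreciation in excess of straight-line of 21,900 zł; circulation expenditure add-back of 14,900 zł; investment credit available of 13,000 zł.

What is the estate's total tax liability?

20,744 zł

Minimum tax:
  Adjusted income: 183,200 zł + 31,200 zł + 2,700 zł + 21,900 zł + 14,900 zł = 253,900 zł
  Exemption: 253,900 zł ≤ 291,000 zł, so full 111,000 zł applies
  Base: 253,900 zł − 111,000 zł = 142,900 zł
  142,900 zł × 11% = 15,719 zł

Regular tax:
  131,000 zł × 15% = 19,650 zł
  52,200 zł × 27% = 14,094 zł
  → 33,744 zł
  Less investment credit 13,000 zł → 20,744 zł

20,744 zł > 15,719 zł, so the regular tax governs.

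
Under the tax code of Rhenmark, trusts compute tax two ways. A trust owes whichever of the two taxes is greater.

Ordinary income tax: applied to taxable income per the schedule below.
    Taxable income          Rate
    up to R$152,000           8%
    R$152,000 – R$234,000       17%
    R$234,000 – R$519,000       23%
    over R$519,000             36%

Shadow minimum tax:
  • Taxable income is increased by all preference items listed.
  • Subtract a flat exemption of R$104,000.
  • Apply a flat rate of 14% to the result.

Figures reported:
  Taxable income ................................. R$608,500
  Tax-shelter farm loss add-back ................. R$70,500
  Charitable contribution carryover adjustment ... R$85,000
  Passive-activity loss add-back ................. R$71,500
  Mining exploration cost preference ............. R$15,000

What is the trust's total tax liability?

Shadow minimum tax:
  Adjusted income: R$608,500 + R$70,500 + R$85,000 + R$71,500 + R$15,000 = R$850,500
  Less exemption R$104,000 → base R$746,500
  R$746,500 × 14% = R$104,510

Ordinary income tax:
  R$152,000 × 8% = R$12,160
  R$82,000 × 17% = R$13,940
  R$285,000 × 23% = R$65,550
  R$89,500 × 36% = R$32,220
  → R$123,870

R$123,870 > R$104,510, so the ordinary income tax governs.

R$123,870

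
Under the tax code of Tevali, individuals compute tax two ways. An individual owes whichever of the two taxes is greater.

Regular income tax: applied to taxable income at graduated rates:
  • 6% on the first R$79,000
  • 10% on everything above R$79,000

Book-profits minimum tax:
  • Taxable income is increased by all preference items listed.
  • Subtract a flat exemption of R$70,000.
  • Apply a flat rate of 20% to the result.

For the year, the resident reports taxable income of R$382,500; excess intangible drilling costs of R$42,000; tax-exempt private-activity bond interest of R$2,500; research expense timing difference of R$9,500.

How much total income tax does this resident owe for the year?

R$73,300

Book-profits minimum tax:
  Adjusted income: R$382,500 + R$42,000 + R$2,500 + R$9,500 = R$436,500
  Less exemption R$70,000 → base R$366,500
  R$366,500 × 20% = R$73,300

Regular income tax:
  R$79,000 × 6% = R$4,740
  R$303,500 × 10% = R$30,350
  → R$35,090

R$73,300 > R$35,090, so the book-profits minimum tax is the binding amount.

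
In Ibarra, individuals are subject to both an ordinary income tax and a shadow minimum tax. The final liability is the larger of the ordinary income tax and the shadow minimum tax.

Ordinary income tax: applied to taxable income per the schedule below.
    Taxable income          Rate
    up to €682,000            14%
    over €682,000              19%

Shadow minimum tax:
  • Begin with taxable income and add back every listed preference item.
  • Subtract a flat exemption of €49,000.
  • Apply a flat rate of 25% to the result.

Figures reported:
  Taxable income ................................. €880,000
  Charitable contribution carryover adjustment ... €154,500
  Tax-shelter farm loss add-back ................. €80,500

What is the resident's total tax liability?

Shadow minimum tax:
  Adjusted income: €880,000 + €154,500 + €80,500 = €1,115,000
  Less exemption €49,000 → base €1,066,000
  €1,066,000 × 25% = €266,500

Ordinary income tax:
  €682,000 × 14% = €95,480
  €198,000 × 19% = €37,620
  → €133,100

€266,500 > €133,100, so the shadow minimum tax is the binding amount.

€266,500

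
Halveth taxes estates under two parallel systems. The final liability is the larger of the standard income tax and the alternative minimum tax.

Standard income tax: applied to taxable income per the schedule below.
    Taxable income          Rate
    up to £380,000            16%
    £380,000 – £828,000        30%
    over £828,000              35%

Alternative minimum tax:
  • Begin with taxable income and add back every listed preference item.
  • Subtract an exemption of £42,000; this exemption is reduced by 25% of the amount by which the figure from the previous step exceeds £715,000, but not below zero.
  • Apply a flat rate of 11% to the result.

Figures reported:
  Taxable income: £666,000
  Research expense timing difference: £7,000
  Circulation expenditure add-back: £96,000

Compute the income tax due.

Standard income tax:
  £380,000 × 16% = £60,800
  £286,000 × 30% = £85,800
  → £146,600

Alternative minimum tax:
  Adjusted income: £666,000 + £7,000 + £96,000 = £769,000
  Exemption: £42,000 − 25% × (£769,000 − £715,000) = £42,000 − £13,500 = £28,500
  Base: £769,000 − £28,500 = £740,500
  £740,500 × 11% = £81,455

£146,600 > £81,455, so the standard income tax governs.

£146,600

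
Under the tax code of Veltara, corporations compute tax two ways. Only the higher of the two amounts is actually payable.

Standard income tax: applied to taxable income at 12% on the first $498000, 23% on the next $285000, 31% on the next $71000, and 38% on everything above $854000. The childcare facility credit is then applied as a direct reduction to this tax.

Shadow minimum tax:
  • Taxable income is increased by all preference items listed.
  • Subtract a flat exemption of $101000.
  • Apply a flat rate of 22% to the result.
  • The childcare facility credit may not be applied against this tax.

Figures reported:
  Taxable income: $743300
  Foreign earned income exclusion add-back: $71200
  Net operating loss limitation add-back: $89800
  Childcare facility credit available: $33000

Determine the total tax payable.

$176726

Standard income tax:
  $498000 × 12% = $59760
  $245300 × 23% = $56419
  → $116179
  Less childcare facility credit $33000 → $83179

Shadow minimum tax:
  Adjusted income: $743300 + $71200 + $89800 = $904300
  Less exemption $101000 → base $803300
  $803300 × 22% = $176726

$176726 > $83179, so the shadow minimum tax is the binding amount.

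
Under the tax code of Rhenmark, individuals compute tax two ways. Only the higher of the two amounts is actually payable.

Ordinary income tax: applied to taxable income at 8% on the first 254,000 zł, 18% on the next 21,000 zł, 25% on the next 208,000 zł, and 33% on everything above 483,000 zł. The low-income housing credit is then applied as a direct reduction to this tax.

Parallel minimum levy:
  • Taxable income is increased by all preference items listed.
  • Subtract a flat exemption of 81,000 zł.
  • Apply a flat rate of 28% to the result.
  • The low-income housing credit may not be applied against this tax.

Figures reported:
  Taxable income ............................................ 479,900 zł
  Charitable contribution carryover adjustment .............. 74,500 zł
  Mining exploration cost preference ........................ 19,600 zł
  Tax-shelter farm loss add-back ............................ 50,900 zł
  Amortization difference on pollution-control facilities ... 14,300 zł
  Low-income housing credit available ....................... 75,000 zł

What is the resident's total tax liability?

Ordinary income tax:
  254,000 zł × 8% = 20,320 zł
  21,000 zł × 18% = 3,780 zł
  204,900 zł × 25% = 51,225 zł
  → 75,325 zł
  Less low-income housing credit 75,000 zł → 325 zł

Parallel minimum levy:
  Adjusted income: 479,900 zł + 74,500 zł + 19,600 zł + 50,900 zł + 14,300 zł = 639,200 zł
  Less exemption 81,000 zł → base 558,200 zł
  558,200 zł × 28% = 156,296 zł

156,296 zł > 325 zł, so the parallel minimum levy is the binding amount.

156,296 zł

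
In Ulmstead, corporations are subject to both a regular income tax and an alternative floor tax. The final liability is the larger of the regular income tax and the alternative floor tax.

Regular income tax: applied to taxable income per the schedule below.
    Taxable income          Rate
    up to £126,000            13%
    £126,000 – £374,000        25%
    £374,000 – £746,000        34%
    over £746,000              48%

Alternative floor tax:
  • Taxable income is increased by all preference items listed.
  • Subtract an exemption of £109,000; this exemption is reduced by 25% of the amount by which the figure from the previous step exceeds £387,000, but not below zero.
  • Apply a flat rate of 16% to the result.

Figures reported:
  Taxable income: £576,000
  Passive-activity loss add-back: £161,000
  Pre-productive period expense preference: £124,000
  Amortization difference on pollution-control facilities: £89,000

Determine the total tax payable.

£152,000

Alternative floor tax:
  Adjusted income: £576,000 + £161,000 + £124,000 + £89,000 = £950,000
  Exemption: 25% × (£950,000 − £387,000) = £140,750 ≥ £109,000, so the exemption is fully phased out
  Base: £950,000 − £0 = £950,000
  £950,000 × 16% = £152,000

Regular income tax:
  £126,000 × 13% = £16,380
  £248,000 × 25% = £62,000
  £202,000 × 34% = £68,680
  → £147,060

£152,000 > £147,060, so the alternative floor tax is the binding amount.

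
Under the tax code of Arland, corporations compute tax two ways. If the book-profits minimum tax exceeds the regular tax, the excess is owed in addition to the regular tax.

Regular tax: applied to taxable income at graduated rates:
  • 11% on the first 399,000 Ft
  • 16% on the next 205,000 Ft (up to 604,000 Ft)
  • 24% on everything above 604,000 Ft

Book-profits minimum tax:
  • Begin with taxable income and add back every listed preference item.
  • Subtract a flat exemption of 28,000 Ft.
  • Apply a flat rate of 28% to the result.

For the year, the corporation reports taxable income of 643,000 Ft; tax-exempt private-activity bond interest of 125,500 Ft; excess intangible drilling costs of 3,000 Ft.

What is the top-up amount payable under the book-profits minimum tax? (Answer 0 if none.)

122,130 Ft

Book-profits minimum tax:
  Adjusted income: 643,000 Ft + 125,500 Ft + 3,000 Ft = 771,500 Ft
  Less exemption 28,000 Ft → base 743,500 Ft
  743,500 Ft × 28% = 208,180 Ft

Regular tax:
  399,000 Ft × 11% = 43,890 Ft
  205,000 Ft × 16% = 32,800 Ft
  39,000 Ft × 24% = 9,360 Ft
  → 86,050 Ft

Excess of book-profits minimum tax over regular tax: 208,180 Ft − 86,050 Ft = 122,130 Ft.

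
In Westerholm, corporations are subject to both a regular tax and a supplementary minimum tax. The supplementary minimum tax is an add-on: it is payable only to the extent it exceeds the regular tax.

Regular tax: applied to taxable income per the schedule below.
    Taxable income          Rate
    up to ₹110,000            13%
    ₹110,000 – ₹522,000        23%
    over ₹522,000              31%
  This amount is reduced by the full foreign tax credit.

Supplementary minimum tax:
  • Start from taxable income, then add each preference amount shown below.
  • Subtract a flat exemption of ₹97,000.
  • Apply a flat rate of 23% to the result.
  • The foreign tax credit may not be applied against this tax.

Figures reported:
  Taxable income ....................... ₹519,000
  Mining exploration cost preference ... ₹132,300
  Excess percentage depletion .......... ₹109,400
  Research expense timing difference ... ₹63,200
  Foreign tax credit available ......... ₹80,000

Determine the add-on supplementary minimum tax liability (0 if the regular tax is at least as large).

₹138,817

Supplementary minimum tax:
  Adjusted income: ₹519,000 + ₹132,300 + ₹109,400 + ₹63,200 = ₹823,900
  Less exemption ₹97,000 → base ₹726,900
  ₹726,900 × 23% = ₹167,187

Regular tax:
  ₹110,000 × 13% = ₹14,300
  ₹409,000 × 23% = ₹94,070
  → ₹108,370
  Less foreign tax credit ₹80,000 → ₹28,370

Excess of supplementary minimum tax over regular tax: ₹167,187 − ₹28,370 = ₹138,817.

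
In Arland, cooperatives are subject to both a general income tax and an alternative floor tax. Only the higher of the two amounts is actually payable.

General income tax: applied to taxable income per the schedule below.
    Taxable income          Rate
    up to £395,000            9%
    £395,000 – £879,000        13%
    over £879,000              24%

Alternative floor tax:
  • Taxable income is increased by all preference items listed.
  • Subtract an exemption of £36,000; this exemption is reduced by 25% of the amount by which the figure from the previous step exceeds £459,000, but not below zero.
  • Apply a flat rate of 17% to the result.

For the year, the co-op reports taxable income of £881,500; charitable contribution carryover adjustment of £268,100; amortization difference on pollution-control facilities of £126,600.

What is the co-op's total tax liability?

Alternative floor tax:
  Adjusted income: £881,500 + £268,100 + £126,600 = £1,276,200
  Exemption: 25% × (£1,276,200 − £459,000) = £204,300 ≥ £36,000, so the exemption is fully phased out
  Base: £1,276,200 − £0 = £1,276,200
  £1,276,200 × 17% = £216,954

General income tax:
  £395,000 × 9% = £35,550
  £484,000 × 13% = £62,920
  £2,500 × 24% = £600
  → £99,070

£216,954 > £99,070, so the alternative floor tax is the binding amount.

£216,954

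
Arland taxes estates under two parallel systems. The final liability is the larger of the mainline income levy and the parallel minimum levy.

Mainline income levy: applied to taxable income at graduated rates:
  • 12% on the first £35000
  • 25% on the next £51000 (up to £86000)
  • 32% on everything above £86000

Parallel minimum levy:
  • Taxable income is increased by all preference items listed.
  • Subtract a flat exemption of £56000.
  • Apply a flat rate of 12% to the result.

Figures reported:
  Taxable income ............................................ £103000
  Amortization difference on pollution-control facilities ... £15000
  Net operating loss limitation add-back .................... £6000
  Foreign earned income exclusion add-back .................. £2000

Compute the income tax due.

Mainline income levy:
  £35000 × 12% = £4200
  £51000 × 25% = £12750
  £17000 × 32% = £5440
  → £22390

Parallel minimum levy:
  Adjusted income: £103000 + £15000 + £6000 + £2000 = £126000
  Less exemption £56000 → base £70000
  £70000 × 12% = £8400

£22390 > £8400, so the mainline income levy governs.

£22390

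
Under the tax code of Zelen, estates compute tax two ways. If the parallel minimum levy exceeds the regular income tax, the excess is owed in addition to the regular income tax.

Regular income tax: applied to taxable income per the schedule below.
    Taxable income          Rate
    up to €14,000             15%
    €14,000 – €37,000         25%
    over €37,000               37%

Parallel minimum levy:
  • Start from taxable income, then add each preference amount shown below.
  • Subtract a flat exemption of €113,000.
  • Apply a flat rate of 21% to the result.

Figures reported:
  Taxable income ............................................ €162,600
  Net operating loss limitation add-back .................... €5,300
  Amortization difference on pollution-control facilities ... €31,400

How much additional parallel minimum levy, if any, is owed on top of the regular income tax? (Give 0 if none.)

€0

Regular income tax:
  €14,000 × 15% = €2,100
  €23,000 × 25% = €5,750
  €125,600 × 37% = €46,472
  → €54,322

Parallel minimum levy:
  Adjusted income: €162,600 + €5,300 + €31,400 = €199,300
  Less exemption €113,000 → base €86,300
  €86,300 × 21% = €18,123

€18,123 ≤ €54,322, so no add-on is due.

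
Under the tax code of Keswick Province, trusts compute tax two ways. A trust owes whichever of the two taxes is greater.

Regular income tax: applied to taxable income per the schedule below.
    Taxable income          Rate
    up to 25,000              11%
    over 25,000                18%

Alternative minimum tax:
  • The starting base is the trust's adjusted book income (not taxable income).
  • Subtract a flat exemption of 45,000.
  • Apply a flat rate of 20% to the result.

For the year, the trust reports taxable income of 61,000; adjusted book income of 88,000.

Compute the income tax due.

Alternative minimum tax:
  Base (adjusted book income): 88,000
  Less exemption 45,000 → base 43,000
  43,000 × 20% = 8,600

Regular income tax:
  25,000 × 11% = 2,750
  36,000 × 18% = 6,480
  → 9,230

9,230 > 8,600, so the regular income tax governs.

9,230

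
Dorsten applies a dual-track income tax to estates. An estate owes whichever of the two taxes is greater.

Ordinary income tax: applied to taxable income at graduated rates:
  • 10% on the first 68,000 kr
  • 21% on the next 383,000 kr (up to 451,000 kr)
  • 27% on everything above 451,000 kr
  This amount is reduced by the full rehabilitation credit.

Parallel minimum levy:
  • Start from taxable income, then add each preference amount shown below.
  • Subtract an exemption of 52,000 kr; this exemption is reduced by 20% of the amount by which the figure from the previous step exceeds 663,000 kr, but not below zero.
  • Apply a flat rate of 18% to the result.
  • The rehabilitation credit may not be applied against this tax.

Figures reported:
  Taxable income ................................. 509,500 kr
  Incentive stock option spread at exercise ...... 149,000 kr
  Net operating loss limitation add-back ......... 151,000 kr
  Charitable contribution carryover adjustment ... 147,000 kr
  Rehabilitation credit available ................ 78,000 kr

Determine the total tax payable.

Ordinary income tax:
  68,000 kr × 10% = 6,800 kr
  383,000 kr × 21% = 80,430 kr
  58,500 kr × 27% = 15,795 kr
  → 103,025 kr
  Less rehabilitation credit 78,000 kr → 25,025 kr

Parallel minimum levy:
  Adjusted income: 509,500 kr + 149,000 kr + 151,000 kr + 147,000 kr = 956,500 kr
  Exemption: 20% × (956,500 kr − 663,000 kr) = 58,700 kr ≥ 52,000 kr, so the exemption is fully phased out
  Base: 956,500 kr − 0 kr = 956,500 kr
  956,500 kr × 18% = 172,170 kr

172,170 kr > 25,025 kr, so the parallel minimum levy is the binding amount.

172,170 kr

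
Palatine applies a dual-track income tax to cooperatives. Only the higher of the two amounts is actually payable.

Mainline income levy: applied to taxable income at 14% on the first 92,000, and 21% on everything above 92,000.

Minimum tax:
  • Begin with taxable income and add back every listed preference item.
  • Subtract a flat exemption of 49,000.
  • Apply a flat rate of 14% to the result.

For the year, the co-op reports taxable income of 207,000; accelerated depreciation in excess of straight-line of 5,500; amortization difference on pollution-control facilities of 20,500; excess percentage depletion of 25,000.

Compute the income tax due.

Minimum tax:
  Adjusted income: 207,000 + 5,500 + 20,500 + 25,000 = 258,000
  Less exemption 49,000 → base 209,000
  209,000 × 14% = 29,260

Mainline income levy:
  92,000 × 14% = 12,880
  115,000 × 21% = 24,150
  → 37,030

37,030 > 29,260, so the mainline income levy governs.

37,030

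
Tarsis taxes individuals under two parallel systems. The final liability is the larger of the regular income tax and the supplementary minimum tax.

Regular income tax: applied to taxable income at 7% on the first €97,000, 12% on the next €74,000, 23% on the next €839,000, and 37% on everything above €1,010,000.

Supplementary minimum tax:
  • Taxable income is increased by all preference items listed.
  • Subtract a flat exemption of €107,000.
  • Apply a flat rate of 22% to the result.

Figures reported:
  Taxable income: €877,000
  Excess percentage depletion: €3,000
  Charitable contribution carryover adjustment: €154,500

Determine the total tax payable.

€204,050

Regular income tax:
  €97,000 × 7% = €6,790
  €74,000 × 12% = €8,880
  €706,000 × 23% = €162,380
  → €178,050

Supplementary minimum tax:
  Adjusted income: €877,000 + €3,000 + €154,500 = €1,034,500
  Less exemption €107,000 → base €927,500
  €927,500 × 22% = €204,050

€204,050 > €178,050, so the supplementary minimum tax is the binding amount.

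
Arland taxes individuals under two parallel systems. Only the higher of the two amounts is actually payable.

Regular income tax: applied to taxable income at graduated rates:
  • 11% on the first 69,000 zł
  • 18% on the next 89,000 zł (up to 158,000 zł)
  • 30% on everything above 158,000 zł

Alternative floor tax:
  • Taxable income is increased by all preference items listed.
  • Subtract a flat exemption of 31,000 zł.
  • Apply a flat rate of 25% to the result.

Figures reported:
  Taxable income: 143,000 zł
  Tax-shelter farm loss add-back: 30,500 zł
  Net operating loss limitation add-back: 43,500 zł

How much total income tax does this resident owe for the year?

46,500 zł

Regular income tax:
  69,000 zł × 11% = 7,590 zł
  74,000 zł × 18% = 13,320 zł
  → 20,910 zł

Alternative floor tax:
  Adjusted income: 143,000 zł + 30,500 zł + 43,500 zł = 217,000 zł
  Less exemption 31,000 zł → base 186,000 zł
  186,000 zł × 25% = 46,500 zł

46,500 zł > 20,910 zł, so the alternative floor tax is the binding amount.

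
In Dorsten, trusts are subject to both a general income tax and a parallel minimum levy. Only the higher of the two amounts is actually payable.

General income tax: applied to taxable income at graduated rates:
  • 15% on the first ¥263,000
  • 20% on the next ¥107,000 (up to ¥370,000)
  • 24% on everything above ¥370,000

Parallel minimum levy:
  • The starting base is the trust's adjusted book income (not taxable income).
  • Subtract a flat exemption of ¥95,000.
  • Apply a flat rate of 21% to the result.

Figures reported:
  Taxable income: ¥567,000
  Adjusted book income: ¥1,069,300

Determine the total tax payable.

Parallel minimum levy:
  Base (adjusted book income): ¥1,069,300
  Less exemption ¥95,000 → base ¥974,300
  ¥974,300 × 21% = ¥204,603

General income tax:
  ¥263,000 × 15% = ¥39,450
  ¥107,000 × 20% = ¥21,400
  ¥197,000 × 24% = ¥47,280
  → ¥108,130

¥204,603 > ¥108,130, so the parallel minimum levy is the binding amount.

¥204,603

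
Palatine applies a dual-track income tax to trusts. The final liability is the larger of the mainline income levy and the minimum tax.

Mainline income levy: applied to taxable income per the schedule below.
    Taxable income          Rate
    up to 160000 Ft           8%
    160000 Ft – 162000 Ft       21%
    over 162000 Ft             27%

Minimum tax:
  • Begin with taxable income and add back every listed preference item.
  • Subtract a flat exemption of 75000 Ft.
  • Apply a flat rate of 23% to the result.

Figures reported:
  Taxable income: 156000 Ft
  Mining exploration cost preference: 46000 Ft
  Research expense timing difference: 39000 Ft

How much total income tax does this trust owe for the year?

38180 Ft

Mainline income levy:
  156000 Ft × 8% = 12480 Ft

Minimum tax:
  Adjusted income: 156000 Ft + 46000 Ft + 39000 Ft = 241000 Ft
  Less exemption 75000 Ft → base 166000 Ft
  166000 Ft × 23% = 38180 Ft

38180 Ft > 12480 Ft, so the minimum tax is the binding amount.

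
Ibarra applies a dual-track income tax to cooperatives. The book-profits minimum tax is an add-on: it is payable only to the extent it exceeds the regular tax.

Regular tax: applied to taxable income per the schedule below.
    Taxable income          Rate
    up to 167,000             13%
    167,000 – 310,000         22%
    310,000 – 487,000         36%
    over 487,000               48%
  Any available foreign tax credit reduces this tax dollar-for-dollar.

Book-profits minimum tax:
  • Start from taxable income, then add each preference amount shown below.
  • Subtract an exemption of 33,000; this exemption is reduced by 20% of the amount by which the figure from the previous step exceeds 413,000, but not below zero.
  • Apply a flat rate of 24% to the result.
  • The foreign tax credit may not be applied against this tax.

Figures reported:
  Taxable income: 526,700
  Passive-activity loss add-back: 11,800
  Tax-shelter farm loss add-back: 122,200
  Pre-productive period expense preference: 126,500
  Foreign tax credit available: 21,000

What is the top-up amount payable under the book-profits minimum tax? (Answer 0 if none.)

Regular tax:
  167,000 × 13% = 21,710
  143,000 × 22% = 31,460
  177,000 × 36% = 63,720
  39,700 × 48% = 19,056
  → 135,946
  Less foreign tax credit 21,000 → 114,946

Book-profits minimum tax:
  Adjusted income: 526,700 + 11,800 + 122,200 + 126,500 = 787,200
  Exemption: 20% × (787,200 − 413,000) = 74,840 ≥ 33,000, so the exemption is fully phased out
  Base: 787,200 − 0 = 787,200
  787,200 × 24% = 188,928

Excess of book-profits minimum tax over regular tax: 188,928 − 114,946 = 73,982.

73,982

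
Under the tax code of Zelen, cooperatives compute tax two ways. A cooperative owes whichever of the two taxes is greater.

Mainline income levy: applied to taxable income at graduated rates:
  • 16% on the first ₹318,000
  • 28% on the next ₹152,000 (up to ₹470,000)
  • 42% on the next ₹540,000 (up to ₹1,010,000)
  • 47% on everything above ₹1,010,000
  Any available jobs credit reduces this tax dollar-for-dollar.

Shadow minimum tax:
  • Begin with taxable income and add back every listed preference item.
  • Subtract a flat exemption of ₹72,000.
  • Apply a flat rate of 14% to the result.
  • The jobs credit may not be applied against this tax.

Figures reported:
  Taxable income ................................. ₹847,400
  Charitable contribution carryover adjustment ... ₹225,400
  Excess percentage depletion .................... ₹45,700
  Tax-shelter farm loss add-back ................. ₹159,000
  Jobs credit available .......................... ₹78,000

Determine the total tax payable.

Shadow minimum tax:
  Adjusted income: ₹847,400 + ₹225,400 + ₹45,700 + ₹159,000 = ₹1,277,500
  Less exemption ₹72,000 → base ₹1,205,500
  ₹1,205,500 × 14% = ₹168,770

Mainline income levy:
  ₹318,000 × 16% = ₹50,880
  ₹152,000 × 28% = ₹42,560
  ₹377,400 × 42% = ₹158,508
  → ₹251,948
  Less jobs credit ₹78,000 → ₹173,948

₹173,948 > ₹168,770, so the mainline income levy governs.

₹173,948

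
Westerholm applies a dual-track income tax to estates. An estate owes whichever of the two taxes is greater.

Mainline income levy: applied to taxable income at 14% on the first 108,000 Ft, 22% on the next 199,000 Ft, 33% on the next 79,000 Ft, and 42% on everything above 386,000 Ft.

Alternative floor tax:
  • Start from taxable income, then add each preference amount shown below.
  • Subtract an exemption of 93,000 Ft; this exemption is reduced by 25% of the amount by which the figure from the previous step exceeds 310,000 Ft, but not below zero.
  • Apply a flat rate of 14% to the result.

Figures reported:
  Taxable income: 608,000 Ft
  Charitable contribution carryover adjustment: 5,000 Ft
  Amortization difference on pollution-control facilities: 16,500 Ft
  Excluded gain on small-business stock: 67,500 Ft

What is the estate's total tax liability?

178,210 Ft

Mainline income levy:
  108,000 Ft × 14% = 15,120 Ft
  199,000 Ft × 22% = 43,780 Ft
  79,000 Ft × 33% = 26,070 Ft
  222,000 Ft × 42% = 93,240 Ft
  → 178,210 Ft

Alternative floor tax:
  Adjusted income: 608,000 Ft + 5,000 Ft + 16,500 Ft + 67,500 Ft = 697,000 Ft
  Exemption: 25% × (697,000 Ft − 310,000 Ft) = 96,750 Ft ≥ 93,000 Ft, so the exemption is fully phased out
  Base: 697,000 Ft − 0 Ft = 697,000 Ft
  697,000 Ft × 14% = 97,580 Ft

178,210 Ft > 97,580 Ft, so the mainline income levy governs.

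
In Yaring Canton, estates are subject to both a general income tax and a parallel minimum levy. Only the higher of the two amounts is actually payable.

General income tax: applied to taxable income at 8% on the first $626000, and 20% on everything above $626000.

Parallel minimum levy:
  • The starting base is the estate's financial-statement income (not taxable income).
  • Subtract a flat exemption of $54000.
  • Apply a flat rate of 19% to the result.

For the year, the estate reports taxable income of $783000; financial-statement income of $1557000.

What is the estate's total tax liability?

$285570

General income tax:
  $626000 × 8% = $50080
  $157000 × 20% = $31400
  → $81480

Parallel minimum levy:
  Base (financial-statement income): $1557000
  Less exemption $54000 → base $1503000
  $1503000 × 19% = $285570

$285570 > $81480, so the parallel minimum levy is the binding amount.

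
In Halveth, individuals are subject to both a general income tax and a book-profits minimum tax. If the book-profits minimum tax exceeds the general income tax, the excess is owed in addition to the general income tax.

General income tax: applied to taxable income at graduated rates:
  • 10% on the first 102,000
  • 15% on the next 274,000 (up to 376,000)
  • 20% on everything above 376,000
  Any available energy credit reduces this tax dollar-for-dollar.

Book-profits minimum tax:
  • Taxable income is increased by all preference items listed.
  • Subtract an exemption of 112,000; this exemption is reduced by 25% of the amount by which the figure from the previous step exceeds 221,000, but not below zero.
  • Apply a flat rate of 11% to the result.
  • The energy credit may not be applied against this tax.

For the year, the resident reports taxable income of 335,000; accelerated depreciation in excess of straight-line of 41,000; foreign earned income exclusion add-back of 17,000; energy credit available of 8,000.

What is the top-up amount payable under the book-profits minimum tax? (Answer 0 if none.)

0

General income tax:
  102,000 × 10% = 10,200
  233,000 × 15% = 34,950
  → 45,150
  Less energy credit 8,000 → 37,150

Book-profits minimum tax:
  Adjusted income: 335,000 + 41,000 + 17,000 = 393,000
  Exemption: 112,000 − 25% × (393,000 − 221,000) = 112,000 − 43,000 = 69,000
  Base: 393,000 − 69,000 = 324,000
  324,000 × 11% = 35,640

35,640 ≤ 37,150, so no add-on is due.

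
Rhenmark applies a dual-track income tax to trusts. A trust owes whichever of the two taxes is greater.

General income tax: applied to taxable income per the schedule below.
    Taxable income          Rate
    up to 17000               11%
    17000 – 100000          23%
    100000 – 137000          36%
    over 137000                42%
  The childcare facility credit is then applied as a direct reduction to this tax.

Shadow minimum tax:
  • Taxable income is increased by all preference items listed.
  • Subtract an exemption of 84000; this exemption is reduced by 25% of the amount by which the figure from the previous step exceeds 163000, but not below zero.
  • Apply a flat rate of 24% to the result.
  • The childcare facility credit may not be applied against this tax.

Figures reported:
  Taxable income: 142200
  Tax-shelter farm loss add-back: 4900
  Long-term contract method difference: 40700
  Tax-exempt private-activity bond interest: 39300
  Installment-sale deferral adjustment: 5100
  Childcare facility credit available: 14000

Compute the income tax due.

39720

General income tax:
  17000 × 11% = 1870
  83000 × 23% = 19090
  37000 × 36% = 13320
  5200 × 42% = 2184
  → 36464
  Less childcare facility credit 14000 → 22464

Shadow minimum tax:
  Adjusted income: 142200 + 4900 + 40700 + 39300 + 5100 = 232200
  Exemption: 84000 − 25% × (232200 − 163000) = 84000 − 17300 = 66700
  Base: 232200 − 66700 = 165500
  165500 × 24% = 39720

39720 > 22464, so the shadow minimum tax is the binding amount.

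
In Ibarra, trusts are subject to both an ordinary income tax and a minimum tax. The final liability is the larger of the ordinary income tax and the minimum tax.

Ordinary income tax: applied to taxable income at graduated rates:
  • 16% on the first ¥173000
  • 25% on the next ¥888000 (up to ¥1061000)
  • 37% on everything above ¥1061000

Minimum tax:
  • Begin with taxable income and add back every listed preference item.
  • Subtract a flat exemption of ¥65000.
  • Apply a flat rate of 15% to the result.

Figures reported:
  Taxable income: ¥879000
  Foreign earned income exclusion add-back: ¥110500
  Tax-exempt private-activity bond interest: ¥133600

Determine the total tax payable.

Minimum tax:
  Adjusted income: ¥879000 + ¥110500 + ¥133600 = ¥1123100
  Less exemption ¥65000 → base ¥1058100
  ¥1058100 × 15% = ¥158715

Ordinary income tax:
  ¥173000 × 16% = ¥27680
  ¥706000 × 25% = ¥176500
  → ¥204180

¥204180 > ¥158715, so the ordinary income tax governs.

¥204180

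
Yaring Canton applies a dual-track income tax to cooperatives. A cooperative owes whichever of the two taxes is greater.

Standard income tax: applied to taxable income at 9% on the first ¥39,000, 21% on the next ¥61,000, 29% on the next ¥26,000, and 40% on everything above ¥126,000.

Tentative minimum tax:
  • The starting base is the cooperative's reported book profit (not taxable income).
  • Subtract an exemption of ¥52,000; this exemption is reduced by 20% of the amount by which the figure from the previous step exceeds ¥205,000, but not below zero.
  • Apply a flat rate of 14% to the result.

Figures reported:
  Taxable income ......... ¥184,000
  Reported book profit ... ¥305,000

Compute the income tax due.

¥47,060

Standard income tax:
  ¥39,000 × 9% = ¥3,510
  ¥61,000 × 21% = ¥12,810
  ¥26,000 × 29% = ¥7,540
  ¥58,000 × 40% = ¥23,200
  → ¥47,060

Tentative minimum tax:
  Base (reported book profit): ¥305,000
  Exemption: ¥52,000 − 20% × (¥305,000 − ¥205,000) = ¥52,000 − ¥20,000 = ¥32,000
  Base: ¥305,000 − ¥32,000 = ¥273,000
  ¥273,000 × 14% = ¥38,220

¥47,060 > ¥38,220, so the standard income tax governs.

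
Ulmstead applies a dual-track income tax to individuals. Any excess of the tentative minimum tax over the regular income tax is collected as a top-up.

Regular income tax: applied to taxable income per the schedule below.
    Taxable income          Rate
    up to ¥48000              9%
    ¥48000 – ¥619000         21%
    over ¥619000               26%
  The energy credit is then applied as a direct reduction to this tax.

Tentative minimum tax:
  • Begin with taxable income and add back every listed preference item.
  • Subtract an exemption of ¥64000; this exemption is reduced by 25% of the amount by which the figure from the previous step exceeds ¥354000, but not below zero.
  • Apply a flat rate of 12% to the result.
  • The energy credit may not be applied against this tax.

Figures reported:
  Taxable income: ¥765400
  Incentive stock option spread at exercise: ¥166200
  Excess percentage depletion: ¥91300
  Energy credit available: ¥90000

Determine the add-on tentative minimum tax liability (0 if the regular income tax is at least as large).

¥50454

Tentative minimum tax:
  Adjusted income: ¥765400 + ¥166200 + ¥91300 = ¥1022900
  Exemption: 25% × (¥1022900 − ¥354000) = ¥167225 ≥ ¥64000, so the exemption is fully phased out
  Base: ¥1022900 − ¥0 = ¥1022900
  ¥1022900 × 12% = ¥122748

Regular income tax:
  ¥48000 × 9% = ¥4320
  ¥571000 × 21% = ¥119910
  ¥146400 × 26% = ¥38064
  → ¥162294
  Less energy credit ¥90000 → ¥72294

Excess of tentative minimum tax over regular income tax: ¥122748 − ¥72294 = ¥50454.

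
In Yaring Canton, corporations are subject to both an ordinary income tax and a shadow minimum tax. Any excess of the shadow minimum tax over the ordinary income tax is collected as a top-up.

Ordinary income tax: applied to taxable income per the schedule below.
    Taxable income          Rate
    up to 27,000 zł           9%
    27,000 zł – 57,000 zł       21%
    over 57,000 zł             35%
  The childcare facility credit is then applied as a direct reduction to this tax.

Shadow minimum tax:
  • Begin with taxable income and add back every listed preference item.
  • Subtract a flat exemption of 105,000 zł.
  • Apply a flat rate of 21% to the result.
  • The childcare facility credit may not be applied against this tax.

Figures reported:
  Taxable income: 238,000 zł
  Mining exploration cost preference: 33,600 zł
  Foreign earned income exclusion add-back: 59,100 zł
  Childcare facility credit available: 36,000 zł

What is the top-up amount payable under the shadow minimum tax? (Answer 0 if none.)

Ordinary income tax:
  27,000 zł × 9% = 2,430 zł
  30,000 zł × 21% = 6,300 zł
  181,000 zł × 35% = 63,350 zł
  → 72,080 zł
  Less childcare facility credit 36,000 zł → 36,080 zł

Shadow minimum tax:
  Adjusted income: 238,000 zł + 33,600 zł + 59,100 zł = 330,700 zł
  Less exemption 105,000 zł → base 225,700 zł
  225,700 zł × 21% = 47,397 zł

Excess of shadow minimum tax over ordinary income tax: 47,397 zł − 36,080 zł = 11,317 zł.

11,317 zł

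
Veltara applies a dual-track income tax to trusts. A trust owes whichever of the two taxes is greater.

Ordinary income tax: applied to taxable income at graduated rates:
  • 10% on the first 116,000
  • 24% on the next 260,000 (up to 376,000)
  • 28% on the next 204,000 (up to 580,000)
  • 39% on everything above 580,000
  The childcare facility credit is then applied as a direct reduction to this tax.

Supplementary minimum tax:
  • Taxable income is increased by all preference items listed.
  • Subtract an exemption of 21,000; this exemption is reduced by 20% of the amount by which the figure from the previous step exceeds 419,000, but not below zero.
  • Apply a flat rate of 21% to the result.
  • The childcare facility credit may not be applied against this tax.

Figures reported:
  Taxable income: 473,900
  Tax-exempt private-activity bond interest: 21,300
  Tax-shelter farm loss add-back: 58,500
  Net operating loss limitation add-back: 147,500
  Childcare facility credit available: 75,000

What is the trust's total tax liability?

147,252

Supplementary minimum tax:
  Adjusted income: 473,900 + 21,300 + 58,500 + 147,500 = 701,200
  Exemption: 20% × (701,200 − 419,000) = 56,440 ≥ 21,000, so the exemption is fully phased out
  Base: 701,200 − 0 = 701,200
  701,200 × 21% = 147,252

Ordinary income tax:
  116,000 × 10% = 11,600
  260,000 × 24% = 62,400
  97,900 × 28% = 27,412
  → 101,412
  Less childcare facility credit 75,000 → 26,412

147,252 > 26,412, so the supplementary minimum tax is the binding amount.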